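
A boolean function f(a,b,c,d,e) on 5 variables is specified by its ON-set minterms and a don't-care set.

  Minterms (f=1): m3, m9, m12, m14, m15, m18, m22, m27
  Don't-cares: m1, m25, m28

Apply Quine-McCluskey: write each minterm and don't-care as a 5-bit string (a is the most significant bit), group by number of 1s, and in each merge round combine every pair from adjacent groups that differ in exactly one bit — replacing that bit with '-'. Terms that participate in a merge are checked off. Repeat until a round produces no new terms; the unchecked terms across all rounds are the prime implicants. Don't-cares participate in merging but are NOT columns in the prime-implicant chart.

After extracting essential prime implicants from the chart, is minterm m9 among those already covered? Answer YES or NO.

NO

size-2^0 implicants → 00001(✓)  00011(✓)  01001(✓)  01100(✓)  01110(✓)  01111(✓)  10010(✓)  10110(✓)  11001(✓)  11011(✓)  11100(✓)
size-2^1 implicants → -1001  -1100  0-001  000-1  011-0  0111-  10-10  110-1
Unchecked terms (primes): -1001, -1100, 0-001, 000-1, 011-0, 0111-, 10-10, 110-1
Minterm coverage:
  m3 ⊆ 000-1 [E]
  m9 ⊆ -1001,0-001
  m12 ⊆ -1100,011-0
  m14 ⊆ 011-0,0111-
  m15 ⊆ 0111- [E]
  m18 ⊆ 10-10 [E]
  m22 ⊆ 10-10 [E]
  m27 ⊆ 110-1 [E]
E = {000-1, 0111-, 10-10, 110-1}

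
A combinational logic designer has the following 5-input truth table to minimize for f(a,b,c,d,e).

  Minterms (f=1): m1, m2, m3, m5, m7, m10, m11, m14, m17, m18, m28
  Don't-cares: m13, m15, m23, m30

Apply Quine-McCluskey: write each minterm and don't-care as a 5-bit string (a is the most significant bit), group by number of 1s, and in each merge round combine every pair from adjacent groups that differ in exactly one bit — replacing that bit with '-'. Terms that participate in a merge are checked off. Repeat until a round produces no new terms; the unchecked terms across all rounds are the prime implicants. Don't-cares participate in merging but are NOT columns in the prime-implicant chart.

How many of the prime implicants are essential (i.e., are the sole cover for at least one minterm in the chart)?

3

[col 0] 00001*, 00010*, 00011*, 00101*, 00111*, 01010*, 01011*, 01101*, 01110*, 01111*, 10001*, 10010*, 10111*, 11100*, 11110*
[col 1] -0001, -0010, -0111, -1110, 0-010*, 0-011*, 0-101*, 0-111*, 00-01*, 00-11*, 000-1*, 0001-*, 001-1*, 01-10*, 01-11*, 0101-*, 011-1*, 0111-*, 111-0
[col 2] 0--11, 0-01-, 0-1-1, 00--1, 01-1-
Prime implicants: -0001, -0010, -0111, -1110, 0--11, 0-01-, 0-1-1, 00--1, 01-1-, 111-0
PI chart (minterm → PIs covering it):
  1 | -0001,00--1
  2 | -0010,0-01-
  3 | 0--11,0-01-,00--1
  5 | 0-1-1,00--1
  7 | -0111,0--11,0-1-1,00--1
  10 | 0-01-,01-1-
  11 | 0--11,0-01-,01-1-
  14 | -1110,01-1-
  17 | -0001  (sole → essential)
  18 | -0010  (sole → essential)
  28 | 111-0  (sole → essential)
Essential prime implicants: -0001, -0010, 111-0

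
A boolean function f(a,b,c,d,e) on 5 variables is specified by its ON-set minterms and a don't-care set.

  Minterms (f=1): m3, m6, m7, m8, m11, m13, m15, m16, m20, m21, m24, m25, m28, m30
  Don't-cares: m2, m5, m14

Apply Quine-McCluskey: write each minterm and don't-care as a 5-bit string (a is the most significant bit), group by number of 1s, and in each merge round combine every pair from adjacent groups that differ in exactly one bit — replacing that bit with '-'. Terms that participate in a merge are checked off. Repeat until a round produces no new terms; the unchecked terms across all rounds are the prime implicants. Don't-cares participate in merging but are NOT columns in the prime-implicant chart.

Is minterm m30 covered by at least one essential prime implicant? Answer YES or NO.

[col 0] 00010*, 00011*, 00101*, 00110*, 00111*, 01000*, 01011*, 01101*, 01110*, 01111*, 10000*, 10100*, 10101*, 11000*, 11001*, 11100*, 11110*
[col 1] -0101, -1000, -1110, 0-011*, 0-101*, 0-110*, 0-111*, 00-10*, 00-11*, 0001-*, 001-1*, 0011-*, 01-11*, 011-1*, 0111-*, 1-000*, 1-100*, 10-00*, 1010-, 11-00*, 1100-, 111-0
[col 2] 0--11, 0-1-1, 0-11-, 00-1-, 1--00
Prime implicants: -0101, -1000, -1110, 0--11, 0-1-1, 0-11-, 00-1-, 1--00, 1010-, 1100-, 111-0
PI chart (minterm → PIs covering it):
  3 | 0--11,00-1-
  6 | 0-11-,00-1-
  7 | 0--11,0-1-1,0-11-,00-1-
  8 | -1000  (sole → essential)
  11 | 0--11  (sole → essential)
  13 | 0-1-1  (sole → essential)
  15 | 0--11,0-1-1,0-11-
  16 | 1--00  (sole → essential)
  20 | 1--00,1010-
  21 | -0101,1010-
  24 | -1000,1--00,1100-
  25 | 1100-  (sole → essential)
  28 | 1--00,111-0
  30 | -1110,111-0
Essential prime implicants: -1000, 0--11, 0-1-1, 1--00, 1100-

NO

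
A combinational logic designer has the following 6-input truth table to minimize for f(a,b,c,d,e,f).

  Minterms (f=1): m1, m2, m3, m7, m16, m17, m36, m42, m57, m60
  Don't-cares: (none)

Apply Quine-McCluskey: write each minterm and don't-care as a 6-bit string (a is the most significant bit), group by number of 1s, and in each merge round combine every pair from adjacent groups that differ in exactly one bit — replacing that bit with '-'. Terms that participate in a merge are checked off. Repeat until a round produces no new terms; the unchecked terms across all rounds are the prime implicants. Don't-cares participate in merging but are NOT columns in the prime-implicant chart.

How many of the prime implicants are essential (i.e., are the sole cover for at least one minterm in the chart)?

[col 0] 000001*, 000010*, 000011*, 000111*, 010000*, 010001*, 100100, 101010, 111001, 111100
[col 1] 0-0001, 000-11, 0000-1, 00001-, 01000-
Prime implicants: 0-0001, 000-11, 0000-1, 00001-, 01000-, 100100, 101010, 111001, 111100
PI chart (minterm → PIs covering it):
  1 | 0-0001,0000-1
  2 | 00001-  (sole → essential)
  3 | 000-11,0000-1,00001-
  7 | 000-11  (sole → essential)
  16 | 01000-  (sole → essential)
  17 | 0-0001,01000-
  36 | 100100  (sole → essential)
  42 | 101010  (sole → essential)
  57 | 111001  (sole → essential)
  60 | 111100  (sole → essential)
Essential prime implicants: 000-11, 00001-, 01000-, 100100, 101010, 111001, 111100

7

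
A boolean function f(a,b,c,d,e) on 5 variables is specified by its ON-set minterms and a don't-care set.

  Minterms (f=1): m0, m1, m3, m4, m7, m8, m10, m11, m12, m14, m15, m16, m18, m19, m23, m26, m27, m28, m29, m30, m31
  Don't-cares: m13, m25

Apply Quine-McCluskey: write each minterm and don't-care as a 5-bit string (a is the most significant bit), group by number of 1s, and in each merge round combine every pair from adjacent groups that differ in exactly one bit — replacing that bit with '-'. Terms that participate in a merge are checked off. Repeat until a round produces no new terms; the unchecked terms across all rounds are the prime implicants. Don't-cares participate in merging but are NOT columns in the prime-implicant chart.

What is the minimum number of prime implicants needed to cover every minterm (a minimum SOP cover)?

6

[col 0] 00000*, 00001*, 00011*, 00100*, 00111*, 01000*, 01010*, 01011*, 01100*, 01101*, 01110*, 01111*, 10000*, 10010*, 10011*, 10111*, 11001*, 11010*, 11011*, 11100*, 11101*, 11110*, 11111*
[col 1] -0000, -0011*, -0111*, -1010*, -1011*, -1100*, -1101*, -1110*, -1111*, 0-000*, 0-011*, 0-100*, 0-111*, 00-00*, 00-11*, 000-1, 0000-, 01-00*, 01-10*, 01-11*, 010-0*, 0101-*, 011-0*, 011-1*, 0110-*, 0111-*, 1-010*, 1-011*, 1-111*, 10-11*, 100-0, 1001-*, 11-01*, 11-10*, 11-11*, 110-1*, 1101-*, 111-0*, 111-1*, 1110-*, 1111-*
[col 2] --011*, --111*, -0-11*, -1-10*, -1-11*, -101-*, -11-0*, -11-1*, -110-*, -111-*, 0--00, 0--11*, 01--0, 01-1-*, 011--*, 1--11*, 1-01-, 11--1, 11-1-*, 111--*
[col 3] ---11, -1-1-, -11--
Prime implicants: ---11, -0000, -1-1-, -11--, 0--00, 000-1, 0000-, 01--0, 1-01-, 100-0, 11--1
PI chart (minterm → PIs covering it):
  0 | -0000,0--00,0000-
  1 | 000-1,0000-
  3 | ---11,000-1
  4 | 0--00  (sole → essential)
  7 | ---11  (sole → essential)
  8 | 0--00,01--0
  10 | -1-1-,01--0
  11 | ---11,-1-1-
  12 | -11--,0--00,01--0
  14 | -1-1-,-11--,01--0
  15 | ---11,-1-1-,-11--
  16 | -0000,100-0
  18 | 1-01-,100-0
  19 | ---11,1-01-
  23 | ---11  (sole → essential)
  26 | -1-1-,1-01-
  27 | ---11,-1-1-,1-01-,11--1
  28 | -11--  (sole → essential)
  29 | -11--,11--1
  30 | -1-1-,-11--
  31 | ---11,-1-1-,-11--,11--1
Essential prime implicants: ---11, -11--, 0--00
Petrick residual → -1-1-, 000-1, 100-0
Minimum SOP uses 6 PIs: de + bd + bc + a'd'e' + a'b'c'e + ab'c'e'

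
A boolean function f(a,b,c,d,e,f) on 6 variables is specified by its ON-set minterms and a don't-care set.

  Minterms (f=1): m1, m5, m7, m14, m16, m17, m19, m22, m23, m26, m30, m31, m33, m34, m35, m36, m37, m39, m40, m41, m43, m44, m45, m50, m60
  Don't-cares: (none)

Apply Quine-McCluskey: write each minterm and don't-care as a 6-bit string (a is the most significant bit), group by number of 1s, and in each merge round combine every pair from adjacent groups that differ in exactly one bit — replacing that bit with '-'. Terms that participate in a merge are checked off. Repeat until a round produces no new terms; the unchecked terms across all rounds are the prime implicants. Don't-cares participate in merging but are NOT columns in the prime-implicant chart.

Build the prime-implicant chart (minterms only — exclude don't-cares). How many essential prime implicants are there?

9

[col 0] 000001*, 000101*, 000111*, 001110*, 010000*, 010001*, 010011*, 010110*, 010111*, 011010*, 011110*, 011111*, 100001*, 100010*, 100011*, 100100*, 100101*, 100111*, 101000*, 101001*, 101011*, 101100*, 101101*, 110010*, 111100*
[col 1] -00001*, -00101*, -00111*, 0-0001, 0-0111, 0-1110, 000-01*, 0001-1*, 01-110*, 01-111*, 010-11, 0100-1, 01000-, 01011-*, 011-10, 01111-*, 1-0010, 1-1100, 10-001*, 10-011*, 10-100*, 10-101*, 100-01*, 100-11*, 1000-1*, 10001-, 1001-1*, 10010-*, 101-00*, 101-01*, 1010-1*, 10100-*, 10110-*
[col 2] -00-01, -001-1, 01-11-, 10--01, 10-0-1, 10-10-, 100--1, 101-0-
Prime implicants: -00-01, -001-1, 0-0001, 0-0111, 0-1110, 01-11-, 010-11, 0100-1, 01000-, 011-10, 1-0010, 1-1100, 10--01, 10-0-1, 10-10-, 100--1, 10001-, 101-0-
PI chart (minterm → PIs covering it):
  1 | -00-01,0-0001
  5 | -00-01,-001-1
  7 | -001-1,0-0111
  14 | 0-1110  (sole → essential)
  16 | 01000-  (sole → essential)
  17 | 0-0001,0100-1,01000-
  19 | 010-11,0100-1
  22 | 01-11-  (sole → essential)
  23 | 0-0111,01-11-,010-11
  26 | 011-10  (sole → essential)
  30 | 0-1110,01-11-,011-10
  31 | 01-11-  (sole → essential)
  33 | -00-01,10--01,10-0-1,100--1
  34 | 1-0010,10001-
  35 | 10-0-1,100--1,10001-
  36 | 10-10-  (sole → essential)
  37 | -00-01,-001-1,10--01,10-10-,100--1
  39 | -001-1,100--1
  40 | 101-0-  (sole → essential)
  41 | 10--01,10-0-1,101-0-
  43 | 10-0-1  (sole → essential)
  44 | 1-1100,10-10-,101-0-
  45 | 10--01,10-10-,101-0-
  50 | 1-0010  (sole → essential)
  60 | 1-1100  (sole → essential)
Essential prime implicants: 0-1110, 01-11-, 01000-, 011-10, 1-0010, 1-1100, 10-0-1, 10-10-, 101-0-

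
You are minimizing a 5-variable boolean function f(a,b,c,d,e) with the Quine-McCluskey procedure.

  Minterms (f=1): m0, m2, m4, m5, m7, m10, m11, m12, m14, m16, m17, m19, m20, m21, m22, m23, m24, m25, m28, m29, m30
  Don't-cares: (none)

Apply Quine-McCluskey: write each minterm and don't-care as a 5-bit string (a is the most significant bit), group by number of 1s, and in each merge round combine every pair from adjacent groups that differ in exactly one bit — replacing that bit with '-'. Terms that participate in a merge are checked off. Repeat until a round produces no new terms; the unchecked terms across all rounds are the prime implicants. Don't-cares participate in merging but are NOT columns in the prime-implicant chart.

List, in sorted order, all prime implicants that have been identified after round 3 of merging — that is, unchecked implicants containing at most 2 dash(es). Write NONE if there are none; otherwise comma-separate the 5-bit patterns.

[col 0] 00000*, 00010*, 00100*, 00101*, 00111*, 01010*, 01011*, 01100*, 01110*, 10000*, 10001*, 10011*, 10100*, 10101*, 10110*, 10111*, 11000*, 11001*, 11100*, 11101*, 11110*
[col 1] -0000*, -0100*, -0101*, -0111*, -1100*, -1110*, 0-010, 0-100*, 00-00*, 000-0, 001-1*, 0010-*, 01-10, 0101-, 011-0*, 1-000*, 1-001*, 1-100*, 1-101*, 1-110*, 10-00*, 10-01*, 10-11*, 100-1*, 1000-*, 101-0*, 101-1*, 1010-*, 1011-*, 11-00*, 11-01*, 1100-*, 111-0*, 1110-*
[col 2] --100, -0-00, -01-1, -010-, -11-0, 1--00*, 1--01*, 1-00-*, 1-1-0, 1-10-*, 10--1, 10-0-*, 101--, 11-0-*
[col 3] 1--0-
Prime implicants: --100, -0-00, -01-1, -010-, -11-0, 0-010, 000-0, 01-10, 0101-, 1--0-, 1-1-0, 10--1, 101--

--100, -0-00, -01-1, -010-, -11-0, 0-010, 000-0, 01-10, 0101-, 1-1-0, 10--1, 101--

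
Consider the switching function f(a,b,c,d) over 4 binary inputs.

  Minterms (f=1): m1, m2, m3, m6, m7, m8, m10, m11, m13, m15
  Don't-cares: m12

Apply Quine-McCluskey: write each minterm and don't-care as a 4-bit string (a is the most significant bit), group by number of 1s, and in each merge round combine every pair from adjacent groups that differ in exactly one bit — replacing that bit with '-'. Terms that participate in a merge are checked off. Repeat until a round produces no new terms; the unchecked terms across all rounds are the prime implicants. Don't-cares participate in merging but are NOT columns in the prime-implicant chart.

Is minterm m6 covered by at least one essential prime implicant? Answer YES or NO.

[col 0] 0001*, 0010*, 0011*, 0110*, 0111*, 1000*, 1010*, 1011*, 1100*, 1101*, 1111*
[col 1] -010*, -011*, -111*, 0-10*, 0-11*, 00-1, 001-*, 011-*, 1-00, 1-11*, 10-0, 101-*, 11-1, 110-
[col 2] --11, -01-, 0-1-
Prime implicants: --11, -01-, 0-1-, 00-1, 1-00, 10-0, 11-1, 110-
PI chart (minterm → PIs covering it):
  1 | 00-1  (sole → essential)
  2 | -01-,0-1-
  3 | --11,-01-,0-1-,00-1
  6 | 0-1-  (sole → essential)
  7 | --11,0-1-
  8 | 1-00,10-0
  10 | -01-,10-0
  11 | --11,-01-
  13 | 11-1,110-
  15 | --11,11-1
Essential prime implicants: 0-1-, 00-1

YES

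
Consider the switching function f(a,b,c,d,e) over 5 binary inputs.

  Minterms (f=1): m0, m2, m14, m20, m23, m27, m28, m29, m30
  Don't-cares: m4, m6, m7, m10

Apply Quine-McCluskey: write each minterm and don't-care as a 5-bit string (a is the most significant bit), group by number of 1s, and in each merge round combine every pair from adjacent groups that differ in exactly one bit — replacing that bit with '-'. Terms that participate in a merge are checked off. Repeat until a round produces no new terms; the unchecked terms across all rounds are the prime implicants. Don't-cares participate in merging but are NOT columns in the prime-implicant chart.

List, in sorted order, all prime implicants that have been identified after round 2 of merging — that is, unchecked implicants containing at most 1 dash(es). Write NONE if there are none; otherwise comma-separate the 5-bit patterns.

size-2^0 implicants → 00000(✓)  00010(✓)  00100(✓)  00110(✓)  00111(✓)  01010(✓)  01110(✓)  10100(✓)  10111(✓)  11011  11100(✓)  11101(✓)  11110(✓)
size-2^1 implicants → -0100  -0111  -1110  0-010(✓)  0-110(✓)  00-00(✓)  00-10(✓)  000-0(✓)  001-0(✓)  0011-  01-10(✓)  1-100  111-0  1110-
size-2^2 implicants → 0--10  00--0
Unchecked terms (primes): -0100, -0111, -1110, 0--10, 00--0, 0011-, 1-100, 11011, 111-0, 1110-

-0100, -0111, -1110, 0011-, 1-100, 11011, 111-0, 1110-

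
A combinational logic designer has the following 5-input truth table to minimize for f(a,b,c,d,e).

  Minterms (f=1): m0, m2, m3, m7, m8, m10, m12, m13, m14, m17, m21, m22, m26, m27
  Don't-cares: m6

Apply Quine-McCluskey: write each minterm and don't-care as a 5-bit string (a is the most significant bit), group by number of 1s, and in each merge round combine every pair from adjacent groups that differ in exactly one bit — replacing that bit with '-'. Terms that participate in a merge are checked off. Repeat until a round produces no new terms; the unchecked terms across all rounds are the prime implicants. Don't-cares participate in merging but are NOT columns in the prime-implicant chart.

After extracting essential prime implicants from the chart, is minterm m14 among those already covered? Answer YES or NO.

NO

size-2^0 implicants → 00000(✓)  00010(✓)  00011(✓)  00110(✓)  00111(✓)  01000(✓)  01010(✓)  01100(✓)  01101(✓)  01110(✓)  10001(✓)  10101(✓)  10110(✓)  11010(✓)  11011(✓)
size-2^1 implicants → -0110  -1010  0-000(✓)  0-010(✓)  0-110(✓)  00-10(✓)  00-11(✓)  000-0(✓)  0001-(✓)  0011-(✓)  01-00(✓)  01-10(✓)  010-0(✓)  011-0(✓)  0110-  10-01  1101-
size-2^2 implicants → 0--10  0-0-0  00-1-  01--0
Unchecked terms (primes): -0110, -1010, 0--10, 0-0-0, 00-1-, 01--0, 0110-, 10-01, 1101-
Minterm coverage:
  m0 ⊆ 0-0-0 [E]
  m2 ⊆ 0--10,0-0-0,00-1-
  m3 ⊆ 00-1- [E]
  m7 ⊆ 00-1- [E]
  m8 ⊆ 0-0-0,01--0
  m10 ⊆ -1010,0--10,0-0-0,01--0
  m12 ⊆ 01--0,0110-
  m13 ⊆ 0110- [E]
  m14 ⊆ 0--10,01--0
  m17 ⊆ 10-01 [E]
  m21 ⊆ 10-01 [E]
  m22 ⊆ -0110 [E]
  m26 ⊆ -1010,1101-
  m27 ⊆ 1101- [E]
E = {-0110, 0-0-0, 00-1-, 0110-, 10-01, 1101-}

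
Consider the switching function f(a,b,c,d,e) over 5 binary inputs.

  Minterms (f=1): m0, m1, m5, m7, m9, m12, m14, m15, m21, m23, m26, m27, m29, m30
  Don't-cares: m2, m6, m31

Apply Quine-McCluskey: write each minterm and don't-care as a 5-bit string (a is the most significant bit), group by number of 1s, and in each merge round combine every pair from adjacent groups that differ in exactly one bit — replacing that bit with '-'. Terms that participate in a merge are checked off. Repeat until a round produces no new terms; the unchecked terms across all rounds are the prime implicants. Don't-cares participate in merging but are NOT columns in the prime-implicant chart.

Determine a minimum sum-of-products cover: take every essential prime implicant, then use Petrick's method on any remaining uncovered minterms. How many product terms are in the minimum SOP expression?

7

size-2^0 implicants → 00000(✓)  00001(✓)  00010(✓)  00101(✓)  00110(✓)  00111(✓)  01001(✓)  01100(✓)  01110(✓)  01111(✓)  10101(✓)  10111(✓)  11010(✓)  11011(✓)  11101(✓)  11110(✓)  11111(✓)
size-2^1 implicants → -0101(✓)  -0111(✓)  -1110(✓)  -1111(✓)  0-001  0-110(✓)  0-111(✓)  00-01  00-10  000-0  0000-  001-1(✓)  0011-(✓)  011-0  0111-(✓)  1-101(✓)  1-111(✓)  101-1(✓)  11-10(✓)  11-11(✓)  1101-(✓)  111-1(✓)  1111-(✓)
size-2^2 implicants → --111  -01-1  -111-  0-11-  1-1-1  11-1-
Unchecked terms (primes): --111, -01-1, -111-, 0-001, 0-11-, 00-01, 00-10, 000-0, 0000-, 011-0, 1-1-1, 11-1-
Minterm coverage:
  m0 ⊆ 000-0,0000-
  m1 ⊆ 0-001,00-01,0000-
  m5 ⊆ -01-1,00-01
  m7 ⊆ --111,-01-1,0-11-
  m9 ⊆ 0-001 [E]
  m12 ⊆ 011-0 [E]
  m14 ⊆ -111-,0-11-,011-0
  m15 ⊆ --111,-111-,0-11-
  m21 ⊆ -01-1,1-1-1
  m23 ⊆ --111,-01-1,1-1-1
  m26 ⊆ 11-1- [E]
  m27 ⊆ 11-1- [E]
  m29 ⊆ 1-1-1 [E]
  m30 ⊆ -111-,11-1-
E = {0-001, 011-0, 1-1-1, 11-1-}
Petrick residual → --111, -01-1, 000-0
Cover = cde + b'ce + a'c'd'e + a'b'c'e' + a'bce' + ace + abd  |cover|=7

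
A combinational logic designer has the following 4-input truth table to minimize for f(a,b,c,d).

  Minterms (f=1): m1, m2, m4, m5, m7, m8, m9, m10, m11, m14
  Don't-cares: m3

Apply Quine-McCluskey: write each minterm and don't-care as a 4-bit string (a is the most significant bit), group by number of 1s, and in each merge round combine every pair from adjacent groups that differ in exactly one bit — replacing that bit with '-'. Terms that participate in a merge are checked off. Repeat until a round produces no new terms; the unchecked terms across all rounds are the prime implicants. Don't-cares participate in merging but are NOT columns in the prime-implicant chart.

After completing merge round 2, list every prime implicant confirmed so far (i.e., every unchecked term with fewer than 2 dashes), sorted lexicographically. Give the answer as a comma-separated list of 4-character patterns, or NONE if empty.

[col 0] 0001*, 0010*, 0011*, 0100*, 0101*, 0111*, 1000*, 1001*, 1010*, 1011*, 1110*
[col 1] -001*, -010*, -011*, 0-01*, 0-11*, 00-1*, 001-*, 01-1*, 010-, 1-10, 10-0*, 10-1*, 100-*, 101-*
[col 2] -0-1, -01-, 0--1, 10--
Prime implicants: -0-1, -01-, 0--1, 010-, 1-10, 10--

010-, 1-10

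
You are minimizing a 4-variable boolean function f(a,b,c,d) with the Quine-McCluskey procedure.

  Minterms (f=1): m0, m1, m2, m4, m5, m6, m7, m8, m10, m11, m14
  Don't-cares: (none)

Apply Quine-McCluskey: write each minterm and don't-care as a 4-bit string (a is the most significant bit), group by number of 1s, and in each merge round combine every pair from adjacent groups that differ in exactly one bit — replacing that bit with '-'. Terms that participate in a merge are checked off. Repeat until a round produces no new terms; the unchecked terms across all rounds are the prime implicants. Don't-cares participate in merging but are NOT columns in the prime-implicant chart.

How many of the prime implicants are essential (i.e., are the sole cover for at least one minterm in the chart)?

5

[col 0] 0000*, 0001*, 0010*, 0100*, 0101*, 0110*, 0111*, 1000*, 1010*, 1011*, 1110*
[col 1] -000*, -010*, -110*, 0-00*, 0-01*, 0-10*, 00-0*, 000-*, 01-0*, 01-1*, 010-*, 011-*, 1-10*, 10-0*, 101-
[col 2] --10, -0-0, 0--0, 0-0-, 01--
Prime implicants: --10, -0-0, 0--0, 0-0-, 01--, 101-
PI chart (minterm → PIs covering it):
  0 | -0-0,0--0,0-0-
  1 | 0-0-  (sole → essential)
  2 | --10,-0-0,0--0
  4 | 0--0,0-0-,01--
  5 | 0-0-,01--
  6 | --10,0--0,01--
  7 | 01--  (sole → essential)
  8 | -0-0  (sole → essential)
  10 | --10,-0-0,101-
  11 | 101-  (sole → essential)
  14 | --10  (sole → essential)
Essential prime implicants: --10, -0-0, 0-0-, 01--, 101-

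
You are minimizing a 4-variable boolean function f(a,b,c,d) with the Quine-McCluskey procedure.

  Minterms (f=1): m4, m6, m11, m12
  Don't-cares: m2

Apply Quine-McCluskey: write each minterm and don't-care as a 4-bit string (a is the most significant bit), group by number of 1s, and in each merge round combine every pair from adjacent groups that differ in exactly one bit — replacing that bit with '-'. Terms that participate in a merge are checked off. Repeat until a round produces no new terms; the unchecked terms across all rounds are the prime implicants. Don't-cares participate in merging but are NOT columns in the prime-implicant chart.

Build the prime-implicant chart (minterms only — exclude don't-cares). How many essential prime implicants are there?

2

Round 0: 0010✓ 0100✓ 0110✓ 1011 1100✓
Round 1: -100 0-10 01-0
PIs = {-100, 0-10, 01-0, 1011}
Coverage chart:
  m4: -100,01-0
  m6: 0-10,01-0
  m11: 1011 ←essential
  m12: -100 ←essential
Essential: -100, 1011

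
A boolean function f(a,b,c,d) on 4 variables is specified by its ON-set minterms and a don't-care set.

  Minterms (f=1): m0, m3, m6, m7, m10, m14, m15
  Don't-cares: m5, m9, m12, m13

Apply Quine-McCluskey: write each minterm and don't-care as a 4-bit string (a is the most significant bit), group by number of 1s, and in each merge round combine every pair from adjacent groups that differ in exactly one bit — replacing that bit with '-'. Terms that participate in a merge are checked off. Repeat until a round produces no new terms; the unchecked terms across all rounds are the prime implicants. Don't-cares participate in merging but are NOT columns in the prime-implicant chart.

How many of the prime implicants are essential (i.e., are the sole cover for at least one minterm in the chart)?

4

[col 0] 0000, 0011*, 0101*, 0110*, 0111*, 1001*, 1010*, 1100*, 1101*, 1110*, 1111*
[col 1] -101*, -110*, -111*, 0-11, 01-1*, 011-*, 1-01, 1-10, 11-0*, 11-1*, 110-*, 111-*
[col 2] -1-1, -11-, 11--
Prime implicants: -1-1, -11-, 0-11, 0000, 1-01, 1-10, 11--
PI chart (minterm → PIs covering it):
  0 | 0000  (sole → essential)
  3 | 0-11  (sole → essential)
  6 | -11-  (sole → essential)
  7 | -1-1,-11-,0-11
  10 | 1-10  (sole → essential)
  14 | -11-,1-10,11--
  15 | -1-1,-11-,11--
Essential prime implicants: -11-, 0-11, 0000, 1-10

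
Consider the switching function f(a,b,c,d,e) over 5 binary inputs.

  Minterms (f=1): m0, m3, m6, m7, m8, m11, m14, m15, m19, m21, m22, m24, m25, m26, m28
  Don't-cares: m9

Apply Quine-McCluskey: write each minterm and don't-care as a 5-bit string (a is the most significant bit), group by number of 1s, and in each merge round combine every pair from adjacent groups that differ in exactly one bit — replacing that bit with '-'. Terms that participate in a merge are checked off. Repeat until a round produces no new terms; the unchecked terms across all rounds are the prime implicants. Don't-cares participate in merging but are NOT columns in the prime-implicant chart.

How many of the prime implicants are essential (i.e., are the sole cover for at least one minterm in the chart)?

[col 0] 00000*, 00011*, 00110*, 00111*, 01000*, 01001*, 01011*, 01110*, 01111*, 10011*, 10101, 10110*, 11000*, 11001*, 11010*, 11100*
[col 1] -0011, -0110, -1000*, -1001*, 0-000, 0-011*, 0-110*, 0-111*, 00-11*, 0011-*, 01-11*, 010-1, 0100-*, 0111-*, 11-00, 110-0, 1100-*
[col 2] -100-, 0--11, 0-11-
Prime implicants: -0011, -0110, -100-, 0--11, 0-000, 0-11-, 010-1, 10101, 11-00, 110-0
PI chart (minterm → PIs covering it):
  0 | 0-000  (sole → essential)
  3 | -0011,0--11
  6 | -0110,0-11-
  7 | 0--11,0-11-
  8 | -100-,0-000
  11 | 0--11,010-1
  14 | 0-11-  (sole → essential)
  15 | 0--11,0-11-
  19 | -0011  (sole → essential)
  21 | 10101  (sole → essential)
  22 | -0110  (sole → essential)
  24 | -100-,11-00,110-0
  25 | -100-  (sole → essential)
  26 | 110-0  (sole → essential)
  28 | 11-00  (sole → essential)
Essential prime implicants: -0011, -0110, -100-, 0-000, 0-11-, 10101, 11-00, 110-0

8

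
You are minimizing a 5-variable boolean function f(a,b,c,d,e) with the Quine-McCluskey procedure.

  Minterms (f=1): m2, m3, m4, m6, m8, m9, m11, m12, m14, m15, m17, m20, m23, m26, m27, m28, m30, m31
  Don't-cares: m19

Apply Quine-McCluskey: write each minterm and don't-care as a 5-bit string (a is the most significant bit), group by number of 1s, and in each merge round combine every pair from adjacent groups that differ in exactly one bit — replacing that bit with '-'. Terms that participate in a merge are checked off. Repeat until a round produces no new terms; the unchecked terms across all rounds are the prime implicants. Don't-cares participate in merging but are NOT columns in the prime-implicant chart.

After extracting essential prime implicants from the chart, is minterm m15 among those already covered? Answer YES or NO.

size-2^0 implicants → 00010(✓)  00011(✓)  00100(✓)  00110(✓)  01000(✓)  01001(✓)  01011(✓)  01100(✓)  01110(✓)  01111(✓)  10001(✓)  10011(✓)  10100(✓)  10111(✓)  11010(✓)  11011(✓)  11100(✓)  11110(✓)  11111(✓)
size-2^1 implicants → -0011(✓)  -0100(✓)  -1011(✓)  -1100(✓)  -1110(✓)  -1111(✓)  0-011(✓)  0-100(✓)  0-110(✓)  00-10  0001-  001-0(✓)  01-00  01-11(✓)  010-1  0100-  011-0(✓)  0111-(✓)  1-011(✓)  1-100(✓)  1-111(✓)  10-11(✓)  100-1  11-10(✓)  11-11(✓)  1101-(✓)  111-0(✓)  1111-(✓)
size-2^2 implicants → --011  --100  -1-11  -11-0  -111-  0-1-0  1--11  11-1-
Unchecked terms (primes): --011, --100, -1-11, -11-0, -111-, 0-1-0, 00-10, 0001-, 01-00, 010-1, 0100-, 1--11, 100-1, 11-1-
Minterm coverage:
  m2 ⊆ 00-10,0001-
  m3 ⊆ --011,0001-
  m4 ⊆ --100,0-1-0
  m6 ⊆ 0-1-0,00-10
  m8 ⊆ 01-00,0100-
  m9 ⊆ 010-1,0100-
  m11 ⊆ --011,-1-11,010-1
  m12 ⊆ --100,-11-0,0-1-0,01-00
  m14 ⊆ -11-0,-111-,0-1-0
  m15 ⊆ -1-11,-111-
  m17 ⊆ 100-1 [E]
  m20 ⊆ --100 [E]
  m23 ⊆ 1--11 [E]
  m26 ⊆ 11-1- [E]
  m27 ⊆ --011,-1-11,1--11,11-1-
  m28 ⊆ --100,-11-0
  m30 ⊆ -11-0,-111-,11-1-
  m31 ⊆ -1-11,-111-,1--11,11-1-
E = {--100, 1--11, 100-1, 11-1-}

NO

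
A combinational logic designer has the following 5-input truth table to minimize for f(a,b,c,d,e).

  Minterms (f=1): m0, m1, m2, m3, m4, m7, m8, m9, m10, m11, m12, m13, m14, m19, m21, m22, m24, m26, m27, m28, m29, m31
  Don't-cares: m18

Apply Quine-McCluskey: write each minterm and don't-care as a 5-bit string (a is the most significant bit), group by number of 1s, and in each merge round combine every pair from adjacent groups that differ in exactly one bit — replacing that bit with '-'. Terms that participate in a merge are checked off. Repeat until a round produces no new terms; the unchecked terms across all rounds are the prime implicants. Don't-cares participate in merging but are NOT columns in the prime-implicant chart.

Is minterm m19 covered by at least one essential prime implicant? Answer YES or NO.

YES

size-2^0 implicants → 00000(✓)  00001(✓)  00010(✓)  00011(✓)  00100(✓)  00111(✓)  01000(✓)  01001(✓)  01010(✓)  01011(✓)  01100(✓)  01101(✓)  01110(✓)  10010(✓)  10011(✓)  10101(✓)  10110(✓)  11000(✓)  11010(✓)  11011(✓)  11100(✓)  11101(✓)  11111(✓)
size-2^1 implicants → -0010(✓)  -0011(✓)  -1000(✓)  -1010(✓)  -1011(✓)  -1100(✓)  -1101(✓)  0-000(✓)  0-001(✓)  0-010(✓)  0-011(✓)  0-100(✓)  00-00(✓)  00-11  000-0(✓)  000-1(✓)  0000-(✓)  0001-(✓)  01-00(✓)  01-01(✓)  01-10(✓)  010-0(✓)  010-1(✓)  0100-(✓)  0101-(✓)  011-0(✓)  0110-(✓)  1-010(✓)  1-011(✓)  1-101  10-10  1001-(✓)  11-00(✓)  11-11  110-0(✓)  1101-(✓)  111-1  1110-(✓)
size-2^2 implicants → --010(✓)  --011(✓)  -001-(✓)  -1-00  -10-0  -101-(✓)  -110-  0--00  0-0-0(✓)  0-0-1(✓)  0-00-(✓)  0-01-(✓)  000--(✓)  01--0  01-0-  010--(✓)  1-01-(✓)
size-2^3 implicants → --01-  0-0--
Unchecked terms (primes): --01-, -1-00, -10-0, -110-, 0--00, 0-0--, 00-11, 01--0, 01-0-, 1-101, 10-10, 11-11, 111-1
Minterm coverage:
  m0 ⊆ 0--00,0-0--
  m1 ⊆ 0-0-- [E]
  m2 ⊆ --01-,0-0--
  m3 ⊆ --01-,0-0--,00-11
  m4 ⊆ 0--00 [E]
  m7 ⊆ 00-11 [E]
  m8 ⊆ -1-00,-10-0,0--00,0-0--,01--0,01-0-
  m9 ⊆ 0-0--,01-0-
  m10 ⊆ --01-,-10-0,0-0--,01--0
  m11 ⊆ --01-,0-0--
  m12 ⊆ -1-00,-110-,0--00,01--0,01-0-
  m13 ⊆ -110-,01-0-
  m14 ⊆ 01--0 [E]
  m19 ⊆ --01- [E]
  m21 ⊆ 1-101 [E]
  m22 ⊆ 10-10 [E]
  m24 ⊆ -1-00,-10-0
  m26 ⊆ --01-,-10-0
  m27 ⊆ --01-,11-11
  m28 ⊆ -1-00,-110-
  m29 ⊆ -110-,1-101,111-1
  m31 ⊆ 11-11,111-1
E = {--01-, 0--00, 0-0--, 00-11, 01--0, 1-101, 10-10}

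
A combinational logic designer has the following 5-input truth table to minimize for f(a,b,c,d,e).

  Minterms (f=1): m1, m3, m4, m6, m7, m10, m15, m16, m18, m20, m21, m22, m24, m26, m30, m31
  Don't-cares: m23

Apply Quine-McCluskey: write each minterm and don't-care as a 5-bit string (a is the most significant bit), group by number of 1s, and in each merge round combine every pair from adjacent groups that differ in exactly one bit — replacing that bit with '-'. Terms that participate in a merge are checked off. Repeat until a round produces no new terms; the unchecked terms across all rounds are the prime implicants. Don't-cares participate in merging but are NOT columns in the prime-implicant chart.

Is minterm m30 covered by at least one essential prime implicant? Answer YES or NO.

NO

Round 0: 00001✓ 00011✓ 00100✓ 00110✓ 00111✓ 01010✓ 01111✓ 10000✓ 10010✓ 10100✓ 10101✓ 10110✓ 10111✓ 11000✓ 11010✓ 11110✓ 11111✓
Round 1: -0100✓ -0110✓ -0111✓ -1010 -1111✓ 0-111✓ 00-11 000-1 001-0✓ 0011-✓ 1-000✓ 1-010✓ 1-110✓ 1-111✓ 10-00✓ 10-10✓ 100-0✓ 101-0✓ 101-1✓ 1010-✓ 1011-✓ 11-10✓ 110-0✓ 1111-✓
Round 2: --111 -01-0 -011- 1--10 1-0-0 1-11- 10--0 101--
PIs = {--111, -01-0, -011-, -1010, 00-11, 000-1, 1--10, 1-0-0, 1-11-, 10--0, 101--}
Coverage chart:
  m1: 000-1 ←essential
  m3: 00-11,000-1
  m4: -01-0 ←essential
  m6: -01-0,-011-
  m7: --111,-011-,00-11
  m10: -1010 ←essential
  m15: --111 ←essential
  m16: 1-0-0,10--0
  m18: 1--10,1-0-0,10--0
  m20: -01-0,10--0,101--
  m21: 101-- ←essential
  m22: -01-0,-011-,1--10,1-11-,10--0,101--
  m24: 1-0-0 ←essential
  m26: -1010,1--10,1-0-0
  m30: 1--10,1-11-
  m31: --111,1-11-
Essential: --111, -01-0, -1010, 000-1, 1-0-0, 101--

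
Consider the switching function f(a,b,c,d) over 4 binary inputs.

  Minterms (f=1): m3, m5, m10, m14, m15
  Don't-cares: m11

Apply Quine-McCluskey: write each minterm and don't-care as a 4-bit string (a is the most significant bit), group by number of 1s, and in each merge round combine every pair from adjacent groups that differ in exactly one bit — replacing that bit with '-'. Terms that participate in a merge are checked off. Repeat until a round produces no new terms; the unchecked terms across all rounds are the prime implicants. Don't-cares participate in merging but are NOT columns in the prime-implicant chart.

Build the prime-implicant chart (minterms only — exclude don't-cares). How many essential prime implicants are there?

3

Round 0: 0011✓ 0101 1010✓ 1011✓ 1110✓ 1111✓
Round 1: -011 1-10✓ 1-11✓ 101-✓ 111-✓
Round 2: 1-1-
PIs = {-011, 0101, 1-1-}
Coverage chart:
  m3: -011 ←essential
  m5: 0101 ←essential
  m10: 1-1- ←essential
  m14: 1-1- ←essential
  m15: 1-1- ←essential
Essential: -011, 0101, 1-1-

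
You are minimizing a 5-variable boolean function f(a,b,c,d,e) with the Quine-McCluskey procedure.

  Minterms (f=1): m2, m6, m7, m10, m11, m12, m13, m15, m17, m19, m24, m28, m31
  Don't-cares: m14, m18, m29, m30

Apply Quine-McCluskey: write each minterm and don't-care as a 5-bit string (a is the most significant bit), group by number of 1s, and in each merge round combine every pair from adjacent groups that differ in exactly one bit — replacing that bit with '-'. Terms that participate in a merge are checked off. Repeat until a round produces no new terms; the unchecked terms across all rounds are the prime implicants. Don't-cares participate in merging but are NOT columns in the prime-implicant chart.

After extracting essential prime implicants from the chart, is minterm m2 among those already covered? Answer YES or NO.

NO

[col 0] 00010*, 00110*, 00111*, 01010*, 01011*, 01100*, 01101*, 01110*, 01111*, 10001*, 10010*, 10011*, 11000*, 11100*, 11101*, 11110*, 11111*
[col 1] -0010, -1100*, -1101*, -1110*, -1111*, 0-010*, 0-110*, 0-111*, 00-10*, 0011-*, 01-10*, 01-11*, 0101-*, 011-0*, 011-1*, 0110-*, 0111-*, 100-1, 1001-, 11-00, 111-0*, 111-1*, 1110-*, 1111-*
[col 2] -11-0*, -11-1*, -110-*, -111-*, 0--10, 0-11-, 01-1-, 011--*, 111--*
[col 3] -11--
Prime implicants: -0010, -11--, 0--10, 0-11-, 01-1-, 100-1, 1001-, 11-00
PI chart (minterm → PIs covering it):
  2 | -0010,0--10
  6 | 0--10,0-11-
  7 | 0-11-  (sole → essential)
  10 | 0--10,01-1-
  11 | 01-1-  (sole → essential)
  12 | -11--  (sole → essential)
  13 | -11--  (sole → essential)
  15 | -11--,0-11-,01-1-
  17 | 100-1  (sole → essential)
  19 | 100-1,1001-
  24 | 11-00  (sole → essential)
  28 | -11--,11-00
  31 | -11--  (sole → essential)
Essential prime implicants: -11--, 0-11-, 01-1-, 100-1, 11-00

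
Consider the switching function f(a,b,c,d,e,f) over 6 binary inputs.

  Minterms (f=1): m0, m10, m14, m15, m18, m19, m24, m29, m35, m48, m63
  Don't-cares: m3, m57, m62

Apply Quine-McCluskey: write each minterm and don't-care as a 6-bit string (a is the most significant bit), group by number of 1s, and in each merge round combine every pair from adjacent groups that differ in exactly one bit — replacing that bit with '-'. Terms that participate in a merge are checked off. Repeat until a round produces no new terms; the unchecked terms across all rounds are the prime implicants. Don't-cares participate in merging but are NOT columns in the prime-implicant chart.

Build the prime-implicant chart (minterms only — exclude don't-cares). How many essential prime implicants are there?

9

size-2^0 implicants → 000000  000011(✓)  001010(✓)  001110(✓)  001111(✓)  010010(✓)  010011(✓)  011000  011101  100011(✓)  110000  111001  111110(✓)  111111(✓)
size-2^1 implicants → -00011  0-0011  001-10  00111-  01001-  11111-
Unchecked terms (primes): -00011, 0-0011, 000000, 001-10, 00111-, 01001-, 011000, 011101, 110000, 111001, 11111-
Minterm coverage:
  m0 ⊆ 000000 [E]
  m10 ⊆ 001-10 [E]
  m14 ⊆ 001-10,00111-
  m15 ⊆ 00111- [E]
  m18 ⊆ 01001- [E]
  m19 ⊆ 0-0011,01001-
  m24 ⊆ 011000 [E]
  m29 ⊆ 011101 [E]
  m35 ⊆ -00011 [E]
  m48 ⊆ 110000 [E]
  m63 ⊆ 11111- [E]
E = {-00011, 000000, 001-10, 00111-, 01001-, 011000, 011101, 110000, 11111-}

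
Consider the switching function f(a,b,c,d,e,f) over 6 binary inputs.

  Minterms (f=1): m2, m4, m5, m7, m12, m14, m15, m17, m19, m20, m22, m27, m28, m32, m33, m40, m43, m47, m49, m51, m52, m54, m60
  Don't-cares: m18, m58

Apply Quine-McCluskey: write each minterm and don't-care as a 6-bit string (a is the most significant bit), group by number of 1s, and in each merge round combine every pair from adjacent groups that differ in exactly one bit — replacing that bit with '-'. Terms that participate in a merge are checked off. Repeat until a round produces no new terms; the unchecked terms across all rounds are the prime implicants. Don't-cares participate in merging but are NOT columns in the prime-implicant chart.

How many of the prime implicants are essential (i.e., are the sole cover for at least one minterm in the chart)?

Round 0: 000010✓ 000100✓ 000101✓ 000111✓ 001100✓ 001110✓ 001111✓ 010001✓ 010010✓ 010011✓ 010100✓ 010110✓ 011011✓ 011100✓ 100000✓ 100001✓ 101000✓ 101011✓ 101111✓ 110001✓ 110011✓ 110100✓ 110110✓ 111010 111100✓
Round 1: -01111 -10001✓ -10011✓ -10100✓ -10110✓ -11100✓ 0-0010 0-0100✓ 0-1100✓ 00-100✓ 00-111 0001-1 00010- 0011-0 00111- 01-011 01-100✓ 010-10 0100-1✓ 01001- 0101-0✓ 1-0001 10-000 10000- 101-11 11-100✓ 1100-1✓ 1101-0✓
Round 2: -1-100 -100-1 -101-0 0--100
PIs = {-01111, -1-100, -100-1, -101-0, 0--100, 0-0010, 00-111, 0001-1, 00010-, 0011-0, 00111-, 01-011, 010-10, 01001-, 1-0001, 10-000, 10000-, 101-11, 111010}
Coverage chart:
  m2: 0-0010 ←essential
  m4: 0--100,00010-
  m5: 0001-1,00010-
  m7: 00-111,0001-1
  m12: 0--100,0011-0
  m14: 0011-0,00111-
  m15: -01111,00-111,00111-
  m17: -100-1 ←essential
  m19: -100-1,01-011,01001-
  m20: -1-100,-101-0,0--100
  m22: -101-0,010-10
  m27: 01-011 ←essential
  m28: -1-100,0--100
  m32: 10-000,10000-
  m33: 1-0001,10000-
  m40: 10-000 ←essential
  m43: 101-11 ←essential
  m47: -01111,101-11
  m49: -100-1,1-0001
  m51: -100-1 ←essential
  m52: -1-100,-101-0
  m54: -101-0 ←essential
  m60: -1-100 ←essential
Essential: -1-100, -100-1, -101-0, 0-0010, 01-011, 10-000, 101-11

7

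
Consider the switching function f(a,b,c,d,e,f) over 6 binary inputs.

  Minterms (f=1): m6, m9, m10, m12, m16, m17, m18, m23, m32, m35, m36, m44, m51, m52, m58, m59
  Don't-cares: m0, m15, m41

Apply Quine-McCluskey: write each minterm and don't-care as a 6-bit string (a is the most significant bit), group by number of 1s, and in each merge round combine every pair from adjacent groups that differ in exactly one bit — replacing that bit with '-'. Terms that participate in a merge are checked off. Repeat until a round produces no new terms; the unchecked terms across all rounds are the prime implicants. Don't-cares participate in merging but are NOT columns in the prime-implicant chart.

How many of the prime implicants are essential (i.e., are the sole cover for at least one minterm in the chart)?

10

Round 0: 000000✓ 000110 001001✓ 001010 001100✓ 001111 010000✓ 010001✓ 010010✓ 010111 100000✓ 100011✓ 100100✓ 101001✓ 101100✓ 110011✓ 110100✓ 111010✓ 111011✓
Round 1: -00000 -01001 -01100 0-0000 0100-0 01000- 1-0011 1-0100 10-100 100-00 11-011 11101-
PIs = {-00000, -01001, -01100, 0-0000, 000110, 001010, 001111, 0100-0, 01000-, 010111, 1-0011, 1-0100, 10-100, 100-00, 11-011, 11101-}
Coverage chart:
  m6: 000110 ←essential
  m9: -01001 ←essential
  m10: 001010 ←essential
  m12: -01100 ←essential
  m16: 0-0000,0100-0,01000-
  m17: 01000- ←essential
  m18: 0100-0 ←essential
  m23: 010111 ←essential
  m32: -00000,100-00
  m35: 1-0011 ←essential
  m36: 1-0100,10-100,100-00
  m44: -01100,10-100
  m51: 1-0011,11-011
  m52: 1-0100 ←essential
  m58: 11101- ←essential
  m59: 11-011,11101-
Essential: -01001, -01100, 000110, 001010, 0100-0, 01000-, 010111, 1-0011, 1-0100, 11101-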